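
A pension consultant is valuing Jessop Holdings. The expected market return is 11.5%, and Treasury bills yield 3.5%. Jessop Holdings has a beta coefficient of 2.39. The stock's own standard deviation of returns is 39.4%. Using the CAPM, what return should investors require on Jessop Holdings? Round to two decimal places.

22.62%

Market risk premium = E(R_m) − R_f = 11.5% − 3.5% = 8.00%
E(R) = R_f + β × MRP = 3.5% + 2.39 × 8.0% = 22.62%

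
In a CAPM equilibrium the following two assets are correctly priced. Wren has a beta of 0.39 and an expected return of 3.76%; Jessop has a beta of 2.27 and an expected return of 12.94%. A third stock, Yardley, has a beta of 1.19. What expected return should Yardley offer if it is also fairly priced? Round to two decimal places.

7.67%

MRP (SML slope) = (12.94% − 3.76%) / (2.27 − 0.39) = 9.18% / 1.88 = 4.8830%
R_f (intercept) = 3.76% − 0.39 × 4.8830% = 1.8556%
E(R_Yardley) = R_f + β × MRP = 1.8556% + 1.19 × 4.8830% = 7.67%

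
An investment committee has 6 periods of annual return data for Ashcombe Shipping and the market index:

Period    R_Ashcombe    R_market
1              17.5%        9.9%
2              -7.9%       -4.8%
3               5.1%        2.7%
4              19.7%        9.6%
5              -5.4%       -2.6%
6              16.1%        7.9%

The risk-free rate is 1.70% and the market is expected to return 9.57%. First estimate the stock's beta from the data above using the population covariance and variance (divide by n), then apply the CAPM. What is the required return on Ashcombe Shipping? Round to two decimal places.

16.56%

Mean R_i = (17.5 − 7.9 + 5.1 + 19.7 − 5.4 + 16.1) / 6 = 7.5167%
Mean R_m = (9.9 − 4.8 + 2.7 + 9.6 − 2.6 + 7.9) / 6 = 3.7833%
Σ(R_i − R̄_i)(R_m − R̄_m) = 384.6617  ⇒  Cov = 384.6617 / 6 = 64.1103
Σ(R_m − R̄_m)² = 203.7883  ⇒  Var(R_m) = 203.7883 / 6 = 33.9647
β = Cov / Var(R_m) = 64.1103 / 33.9647 = 1.8876
MRP = 9.57% − 1.70% = 7.87%
E(R) = R_f + β × MRP = 1.70% + 1.8876 × 7.87% = 16.56%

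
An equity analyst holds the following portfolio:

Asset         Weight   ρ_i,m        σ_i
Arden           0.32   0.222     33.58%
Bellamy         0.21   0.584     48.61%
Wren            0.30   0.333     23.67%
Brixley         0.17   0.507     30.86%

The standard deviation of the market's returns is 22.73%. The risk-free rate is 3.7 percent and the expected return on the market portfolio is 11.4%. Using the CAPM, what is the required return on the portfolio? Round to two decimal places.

β_Arden = 0.222 × 33.58% / 22.73% = 0.3280
β_Bellamy = 0.584 × 48.61% / 22.73% = 1.2489
β_Wren = 0.333 × 23.67% / 22.73% = 0.3468
β_Brixley = 0.507 × 30.86% / 22.73% = 0.6883
β_P = Σ w_i β_i = 0.32×0.3280 + 0.21×1.2489 + 0.30×0.3468 + 0.17×0.6883 = 0.5883
MRP = 11.4% − 3.7% = 7.70%
E(R_P) = R_f + β_P × MRP = 3.7% + 0.5883 × 7.7% = 8.23%

8.23%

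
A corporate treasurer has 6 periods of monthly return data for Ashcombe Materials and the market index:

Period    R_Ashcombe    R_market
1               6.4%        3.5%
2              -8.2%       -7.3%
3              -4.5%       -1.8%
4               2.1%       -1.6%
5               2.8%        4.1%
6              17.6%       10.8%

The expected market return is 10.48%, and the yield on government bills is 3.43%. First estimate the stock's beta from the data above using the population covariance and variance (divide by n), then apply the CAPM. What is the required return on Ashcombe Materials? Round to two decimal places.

Mean R_i = (6.4 − 8.2 − 4.5 + 2.1 + 2.8 + 17.6) / 6 = 2.7000%
Mean R_m = (3.5 − 7.3 − 1.8 − 1.6 + 4.1 + 10.8) / 6 = 1.2833%
Σ(R_i − R̄_i)(R_m − R̄_m) = 267.7700  ⇒  Cov = 267.7700 / 6 = 44.6283
Σ(R_m − R̄_m)² = 194.9083  ⇒  Var(R_m) = 194.9083 / 6 = 32.4847
β = Cov / Var(R_m) = 44.6283 / 32.4847 = 1.3738
MRP = 10.48% − 3.43% = 7.05%
E(R) = R_f + β × MRP = 3.43% + 1.3738 × 7.05% = 13.12%

13.12%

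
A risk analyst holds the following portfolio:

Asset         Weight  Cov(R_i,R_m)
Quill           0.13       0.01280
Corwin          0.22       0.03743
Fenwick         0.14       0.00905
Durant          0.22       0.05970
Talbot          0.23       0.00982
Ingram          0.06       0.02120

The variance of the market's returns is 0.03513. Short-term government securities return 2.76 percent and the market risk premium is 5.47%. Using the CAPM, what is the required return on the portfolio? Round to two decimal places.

β_Quill = 0.01280 / 0.03513 = 0.3644
β_Corwin = 0.03743 / 0.03513 = 1.0655
β_Fenwick = 0.00905 / 0.03513 = 0.2576
β_Durant = 0.05970 / 0.03513 = 1.6994
β_Talbot = 0.00982 / 0.03513 = 0.2795
β_Ingram = 0.02120 / 0.03513 = 0.6035
β_P = Σ w_i β_i = 0.13×0.3644 + 0.22×1.0655 + 0.14×0.2576 + 0.22×1.6994 + 0.23×0.2795 + 0.06×0.6035 = 0.7922
E(R_P) = R_f + β_P × MRP = 2.76% + 0.7922 × 5.47% = 7.09%

7.09%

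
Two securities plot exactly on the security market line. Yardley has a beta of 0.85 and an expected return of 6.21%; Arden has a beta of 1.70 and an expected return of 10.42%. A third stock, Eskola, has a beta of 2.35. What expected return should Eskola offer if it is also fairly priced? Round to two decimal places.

13.64%

MRP (SML slope) = (10.42% − 6.21%) / (1.70 − 0.85) = 4.21% / 0.85 = 4.9529%
R_f (intercept) = 6.21% − 0.85 × 4.9529% = 2.0000%
E(R_Eskola) = R_f + β × MRP = 2.0000% + 2.35 × 4.9529% = 13.64%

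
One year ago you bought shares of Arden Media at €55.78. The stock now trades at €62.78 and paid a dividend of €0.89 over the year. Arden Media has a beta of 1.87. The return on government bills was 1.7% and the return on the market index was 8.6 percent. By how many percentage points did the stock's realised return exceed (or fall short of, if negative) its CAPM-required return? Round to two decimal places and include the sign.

-0.46%

Realised HPR = (P1 + D1 − P0) / P0 = (62.78 + 0.89 − 55.78) / 55.78 = 7.89 / 55.78 = 14.1449%
MRP = 8.6% − 1.7% = 6.90%
CAPM required = R_f + β·MRP = 1.7% + 1.87 × 6.9% = 14.6030%
α = realised − required = 14.1449% − 14.6030% = -0.46%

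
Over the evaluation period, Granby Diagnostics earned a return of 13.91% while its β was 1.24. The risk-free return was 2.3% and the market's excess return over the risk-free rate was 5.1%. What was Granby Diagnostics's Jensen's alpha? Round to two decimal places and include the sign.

CAPM benchmark = R_f + β(R_m − R_f) = 2.3% + 1.24 × 5.1% = 8.6240%
α = actual − benchmark = 13.91% − 8.6240% = +5.29%

+5.29%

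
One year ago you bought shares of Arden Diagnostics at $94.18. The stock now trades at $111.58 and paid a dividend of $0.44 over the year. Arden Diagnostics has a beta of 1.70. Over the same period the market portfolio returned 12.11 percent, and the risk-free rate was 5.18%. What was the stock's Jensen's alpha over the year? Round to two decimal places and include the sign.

Realised HPR = (P1 + D1 − P0) / P0 = (111.58 + 0.44 − 94.18) / 94.18 = 17.84 / 94.18 = 18.9425%
MRP = 12.11% − 5.18% = 6.93%
CAPM required = R_f + β·MRP = 5.18% + 1.70 × 6.93% = 16.9610%
α = realised − required = 18.9425% − 16.9610% = +1.98%

+1.98%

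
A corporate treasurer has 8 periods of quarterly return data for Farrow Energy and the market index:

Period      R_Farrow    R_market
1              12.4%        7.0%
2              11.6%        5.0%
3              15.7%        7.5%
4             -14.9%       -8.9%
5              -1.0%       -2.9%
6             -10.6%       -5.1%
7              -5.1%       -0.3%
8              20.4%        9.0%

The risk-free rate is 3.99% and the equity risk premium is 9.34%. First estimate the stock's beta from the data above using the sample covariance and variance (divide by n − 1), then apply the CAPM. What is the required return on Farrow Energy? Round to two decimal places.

Mean R_i = (12.4 + 11.6 + 15.7 − 14.9 − 1.0 − 10.6 − 5.1 + 20.4) / 8 = 3.5625%
Mean R_m = (7.0 + 5.0 + 7.5 − 8.9 − 2.9 − 5.1 − 0.3 + 9.0) / 8 = 1.4125%
Σ(R_i − R̄_i)(R_m − R̄_m) = 596.9938  ⇒  Cov = 596.9938 / 7 = 85.2848
Σ(R_m − R̄_m)² = 309.0088  ⇒  Var(R_m) = 309.0088 / 7 = 44.1441
β = Cov / Var(R_m) = 85.2848 / 44.1441 = 1.9320
E(R) = R_f + β × MRP = 3.99% + 1.9320 × 9.34% = 22.03%

22.03%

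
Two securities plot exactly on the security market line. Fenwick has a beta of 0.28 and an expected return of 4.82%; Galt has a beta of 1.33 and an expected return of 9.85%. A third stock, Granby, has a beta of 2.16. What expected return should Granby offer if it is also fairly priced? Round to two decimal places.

13.83%

MRP (SML slope) = (9.85% − 4.82%) / (1.33 − 0.28) = 5.03% / 1.05 = 4.7905%
R_f (intercept) = 4.82% − 0.28 × 4.7905% = 3.4787%
E(R_Granby) = R_f + β × MRP = 3.4787% + 2.16 × 4.7905% = 13.83%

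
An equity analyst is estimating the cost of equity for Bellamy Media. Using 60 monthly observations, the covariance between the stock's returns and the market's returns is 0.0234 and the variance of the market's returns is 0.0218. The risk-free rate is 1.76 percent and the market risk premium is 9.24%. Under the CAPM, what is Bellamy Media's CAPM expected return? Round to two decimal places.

11.68%

β = Cov(R_i, R_m) / Var(R_m) = 0.0234 / 0.0218 = 1.0734
E(R) = R_f + β × MRP = 1.76% + 1.0734 × 9.24% = 11.68%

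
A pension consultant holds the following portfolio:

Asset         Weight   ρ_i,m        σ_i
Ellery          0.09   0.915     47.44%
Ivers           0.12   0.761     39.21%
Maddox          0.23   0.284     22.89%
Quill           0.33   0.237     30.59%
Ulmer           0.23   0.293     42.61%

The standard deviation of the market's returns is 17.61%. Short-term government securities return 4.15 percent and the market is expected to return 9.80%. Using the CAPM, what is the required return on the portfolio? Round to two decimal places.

8.72%

β_Ellery = 0.915 × 47.44% / 17.61% = 2.4649
β_Ivers = 0.761 × 39.21% / 17.61% = 1.6944
β_Maddox = 0.284 × 22.89% / 17.61% = 0.3692
β_Quill = 0.237 × 30.59% / 17.61% = 0.4117
β_Ulmer = 0.293 × 42.61% / 17.61% = 0.7090
β_P = Σ w_i β_i = 0.09×2.4649 + 0.12×1.6944 + 0.23×0.3692 + 0.33×0.4117 + 0.23×0.7090 = 0.8090
MRP = 9.80% − 4.15% = 5.65%
E(R_P) = R_f + β_P × MRP = 4.15% + 0.8090 × 5.65% = 8.72%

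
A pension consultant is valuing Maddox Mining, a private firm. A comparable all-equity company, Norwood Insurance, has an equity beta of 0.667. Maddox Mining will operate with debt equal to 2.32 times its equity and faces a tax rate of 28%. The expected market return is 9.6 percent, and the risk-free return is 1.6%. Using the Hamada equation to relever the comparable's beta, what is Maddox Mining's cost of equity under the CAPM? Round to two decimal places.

15.85%

β_L = β_U × [1 + (1 − t)(D/E)] = 0.667 × [1 + (1 − 0.28) × 2.32]
    = 0.667 × [1 + 0.72 × 2.32] = 0.667 × 2.6704 = 1.7812
MRP = 9.6% − 1.6% = 8.00%
E(R) = R_f + β_L × MRP = 1.6% + 1.7812 × 8.0% = 15.85%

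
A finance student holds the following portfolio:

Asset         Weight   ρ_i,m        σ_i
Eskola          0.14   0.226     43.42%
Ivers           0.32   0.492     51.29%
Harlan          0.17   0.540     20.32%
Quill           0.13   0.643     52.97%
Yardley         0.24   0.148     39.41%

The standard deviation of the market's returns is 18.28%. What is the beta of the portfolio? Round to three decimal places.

0.938

β_Eskola = 0.226 × 43.42% / 18.28% = 0.5368
β_Ivers = 0.492 × 51.29% / 18.28% = 1.3805
β_Harlan = 0.540 × 20.32% / 18.28% = 0.6003
β_Quill = 0.643 × 52.97% / 18.28% = 1.8632
β_Yardley = 0.148 × 39.41% / 18.28% = 0.3191
β_P = Σ w_i β_i = 0.14×0.5368 + 0.32×1.3805 + 0.17×0.6003 + 0.13×1.8632 + 0.24×0.3191 = 0.9378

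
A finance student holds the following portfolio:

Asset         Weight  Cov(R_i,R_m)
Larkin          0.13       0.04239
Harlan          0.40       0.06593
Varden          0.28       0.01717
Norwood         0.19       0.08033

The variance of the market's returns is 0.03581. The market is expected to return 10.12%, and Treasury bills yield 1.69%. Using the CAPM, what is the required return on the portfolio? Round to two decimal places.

β_Larkin = 0.04239 / 0.03581 = 1.1837
β_Harlan = 0.06593 / 0.03581 = 1.8411
β_Varden = 0.01717 / 0.03581 = 0.4795
β_Norwood = 0.08033 / 0.03581 = 2.2432
β_P = Σ w_i β_i = 0.13×1.1837 + 0.40×1.8411 + 0.28×0.4795 + 0.19×2.2432 = 1.4508
MRP = 10.12% − 1.69% = 8.43%
E(R_P) = R_f + β_P × MRP = 1.69% + 1.4508 × 8.43% = 13.92%

13.92%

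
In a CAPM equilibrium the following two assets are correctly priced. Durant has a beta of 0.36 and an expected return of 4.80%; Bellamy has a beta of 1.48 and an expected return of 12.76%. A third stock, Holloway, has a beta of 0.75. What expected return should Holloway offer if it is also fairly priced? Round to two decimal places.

7.57%

MRP (SML slope) = (12.76% − 4.80%) / (1.48 − 0.36) = 7.96% / 1.12 = 7.1071%
R_f (intercept) = 4.80% − 0.36 × 7.1071% = 2.2414%
E(R_Holloway) = R_f + β × MRP = 2.2414% + 0.75 × 7.1071% = 7.57%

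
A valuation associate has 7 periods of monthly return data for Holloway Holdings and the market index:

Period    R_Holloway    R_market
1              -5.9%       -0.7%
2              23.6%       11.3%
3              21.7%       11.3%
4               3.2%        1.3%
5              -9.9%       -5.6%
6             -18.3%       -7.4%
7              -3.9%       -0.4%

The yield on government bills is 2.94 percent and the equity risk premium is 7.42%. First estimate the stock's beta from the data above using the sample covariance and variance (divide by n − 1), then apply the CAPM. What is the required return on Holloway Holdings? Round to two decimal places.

Mean R_i = (-5.9 + 23.6 + 21.7 + 3.2 − 9.9 − 18.3 − 3.9) / 7 = 1.5000%
Mean R_m = (-0.7 + 11.3 + 11.3 + 1.3 − 5.6 − 7.4 − 0.4) / 7 = 1.4000%
Σ(R_i − R̄_i)(R_m − R̄_m) = 697.9000  ⇒  Cov = 697.9000 / 6 = 116.3167
Σ(R_m − R̄_m)² = 330.1200  ⇒  Var(R_m) = 330.1200 / 6 = 55.0200
β = Cov / Var(R_m) = 116.3167 / 55.0200 = 2.1141
E(R) = R_f + β × MRP = 2.94% + 2.1141 × 7.42% = 18.63%

18.63%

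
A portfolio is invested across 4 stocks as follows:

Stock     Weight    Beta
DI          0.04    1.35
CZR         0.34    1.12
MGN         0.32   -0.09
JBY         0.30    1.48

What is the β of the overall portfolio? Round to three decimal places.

β_P = Σ w_i β_i = 0.04×1.35 + 0.34×1.12 + 0.32×-0.09 + 0.30×1.48 = 0.8500

0.850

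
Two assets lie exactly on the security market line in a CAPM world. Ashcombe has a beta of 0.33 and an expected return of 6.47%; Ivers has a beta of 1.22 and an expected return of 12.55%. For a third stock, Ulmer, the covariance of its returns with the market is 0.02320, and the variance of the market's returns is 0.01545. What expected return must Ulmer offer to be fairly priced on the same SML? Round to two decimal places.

MRP = (12.55% − 6.47%) / (1.22 − 0.33) = 6.8315%
R_f = 6.47% − 0.33 × 6.8315% = 4.2156%
β_Ulmer = Cov / Var(R_m) = 0.02320 / 0.01545 = 1.5016
E(R_Ulmer) = R_f + β × MRP = 4.2156% + 1.5016 × 6.8315% = 14.47%

14.47%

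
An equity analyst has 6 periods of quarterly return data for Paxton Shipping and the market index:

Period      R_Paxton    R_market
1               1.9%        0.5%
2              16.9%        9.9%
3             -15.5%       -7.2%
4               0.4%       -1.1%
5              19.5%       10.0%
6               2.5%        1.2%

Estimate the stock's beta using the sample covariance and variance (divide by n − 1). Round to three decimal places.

1.883

Mean R_i = (1.9 + 16.9 − 15.5 + 0.4 + 19.5 + 2.5) / 6 = 4.2833%
Mean R_m = (0.5 + 9.9 − 7.2 − 1.1 + 10.0 + 1.2) / 6 = 2.2167%
Σ(R_i − R̄_i)(R_m − R̄_m) = 420.4517  ⇒  Cov = 420.4517 / 5 = 84.0903
Σ(R_m − R̄_m)² = 223.2683  ⇒  Var(R_m) = 223.2683 / 5 = 44.6537
β = Cov / Var(R_m) = 84.0903 / 44.6537 = 1.8832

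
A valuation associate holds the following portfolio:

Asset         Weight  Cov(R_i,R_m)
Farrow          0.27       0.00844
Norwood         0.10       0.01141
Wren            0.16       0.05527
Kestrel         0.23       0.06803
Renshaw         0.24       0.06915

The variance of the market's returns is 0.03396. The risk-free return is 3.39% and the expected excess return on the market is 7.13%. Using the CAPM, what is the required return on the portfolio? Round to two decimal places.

β_Farrow = 0.00844 / 0.03396 = 0.2485
β_Norwood = 0.01141 / 0.03396 = 0.3360
β_Wren = 0.05527 / 0.03396 = 1.6275
β_Kestrel = 0.06803 / 0.03396 = 2.0032
β_Renshaw = 0.06915 / 0.03396 = 2.0362
β_P = Σ w_i β_i = 0.27×0.2485 + 0.10×0.3360 + 0.16×1.6275 + 0.23×2.0032 + 0.24×2.0362 = 1.3105
E(R_P) = R_f + β_P × MRP = 3.39% + 1.3105 × 7.13% = 12.73%

12.73%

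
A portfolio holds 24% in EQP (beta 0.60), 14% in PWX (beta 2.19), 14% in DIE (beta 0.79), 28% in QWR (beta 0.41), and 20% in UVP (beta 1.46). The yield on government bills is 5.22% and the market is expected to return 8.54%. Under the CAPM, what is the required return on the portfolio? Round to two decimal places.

β_P = Σ w_i β_i = 0.24×0.60 + 0.14×2.19 + 0.14×0.79 + 0.28×0.41 + 0.20×1.46 = 0.9680
MRP = 8.54% − 5.22% = 3.32%
E(R_P) = R_f + β_P × MRP = 5.22% + 0.9680 × 3.32% = 8.43%

8.43%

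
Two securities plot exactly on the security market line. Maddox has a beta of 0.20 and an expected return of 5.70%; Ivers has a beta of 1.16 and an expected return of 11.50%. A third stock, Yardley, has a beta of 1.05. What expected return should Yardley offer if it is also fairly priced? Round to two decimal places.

MRP (SML slope) = (11.50% − 5.70%) / (1.16 − 0.20) = 5.80% / 0.96 = 6.0417%
R_f (intercept) = 5.70% − 0.20 × 6.0417% = 4.4917%
E(R_Yardley) = R_f + β × MRP = 4.4917% + 1.05 × 6.0417% = 10.84%

10.84%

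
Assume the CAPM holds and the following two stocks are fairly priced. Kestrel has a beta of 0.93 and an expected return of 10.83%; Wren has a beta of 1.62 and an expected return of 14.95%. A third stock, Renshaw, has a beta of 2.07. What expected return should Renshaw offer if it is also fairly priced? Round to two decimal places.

MRP (SML slope) = (14.95% − 10.83%) / (1.62 − 0.93) = 4.12% / 0.69 = 5.9710%
R_f (intercept) = 10.83% − 0.93 × 5.9710% = 5.2770%
E(R_Renshaw) = R_f + β × MRP = 5.2770% + 2.07 × 5.9710% = 17.64%

17.64%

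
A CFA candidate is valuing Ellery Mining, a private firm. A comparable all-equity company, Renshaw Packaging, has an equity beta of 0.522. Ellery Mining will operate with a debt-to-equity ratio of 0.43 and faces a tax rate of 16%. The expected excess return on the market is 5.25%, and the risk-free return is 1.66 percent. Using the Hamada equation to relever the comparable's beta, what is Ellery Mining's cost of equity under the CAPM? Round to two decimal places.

5.39%

β_L = β_U × [1 + (1 − t)(D/E)] = 0.522 × [1 + (1 − 0.16) × 0.43]
    = 0.522 × [1 + 0.84 × 0.43] = 0.522 × 1.3612 = 0.7105
E(R) = R_f + β_L × MRP = 1.66% + 0.7105 × 5.25% = 5.39%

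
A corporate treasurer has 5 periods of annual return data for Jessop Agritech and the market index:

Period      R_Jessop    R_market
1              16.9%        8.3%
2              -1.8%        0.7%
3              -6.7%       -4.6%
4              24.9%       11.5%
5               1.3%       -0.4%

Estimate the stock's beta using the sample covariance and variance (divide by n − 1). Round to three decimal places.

1.992

Mean R_i = (16.9 − 1.8 − 6.7 + 24.9 + 1.3) / 5 = 6.9200%
Mean R_m = (8.3 + 0.7 − 4.6 + 11.5 − 0.4) / 5 = 3.1000%
Σ(R_i − R̄_i)(R_m − R̄_m) = 348.4000  ⇒  Cov = 348.4000 / 4 = 87.1000
Σ(R_m − R̄_m)² = 174.9000  ⇒  Var(R_m) = 174.9000 / 4 = 43.7250
β = Cov / Var(R_m) = 87.1000 / 43.7250 = 1.9920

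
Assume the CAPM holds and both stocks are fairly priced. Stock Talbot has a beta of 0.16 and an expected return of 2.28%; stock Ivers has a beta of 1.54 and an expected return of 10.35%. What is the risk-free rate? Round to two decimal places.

Both satisfy E(R) = R_f + β·MRP, so the slope of the SML is
MRP = (10.35% − 2.28%) / (1.54 − 0.16) = 8.07% / 1.38 = 5.8478%
R_f = E(R_Talbot) − β_Talbot·MRP = 2.28% − 0.16 × 5.8478% = 1.3444%

1.34%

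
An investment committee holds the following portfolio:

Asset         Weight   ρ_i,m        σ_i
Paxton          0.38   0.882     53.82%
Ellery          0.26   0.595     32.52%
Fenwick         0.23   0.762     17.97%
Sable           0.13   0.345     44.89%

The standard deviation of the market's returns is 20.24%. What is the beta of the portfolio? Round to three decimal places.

β_Paxton = 0.882 × 53.82% / 20.24% = 2.3453
β_Ellery = 0.595 × 32.52% / 20.24% = 0.9560
β_Fenwick = 0.762 × 17.97% / 20.24% = 0.6765
β_Sable = 0.345 × 44.89% / 20.24% = 0.7652
β_P = Σ w_i β_i = 0.38×2.3453 + 0.26×0.9560 + 0.23×0.6765 + 0.13×0.7652 = 1.3948

1.395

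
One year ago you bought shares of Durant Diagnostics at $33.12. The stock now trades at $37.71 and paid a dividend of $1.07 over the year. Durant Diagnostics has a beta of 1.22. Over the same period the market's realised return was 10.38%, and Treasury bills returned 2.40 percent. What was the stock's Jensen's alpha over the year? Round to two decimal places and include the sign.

+4.95%

Realised HPR = (P1 + D1 − P0) / P0 = (37.71 + 1.07 − 33.12) / 33.12 = 5.66 / 33.12 = 17.0894%
MRP = 10.38% − 2.40% = 7.98%
CAPM required = R_f + β·MRP = 2.40% + 1.22 × 7.98% = 12.1356%
α = realised − required = 17.0894% − 12.1356% = +4.95%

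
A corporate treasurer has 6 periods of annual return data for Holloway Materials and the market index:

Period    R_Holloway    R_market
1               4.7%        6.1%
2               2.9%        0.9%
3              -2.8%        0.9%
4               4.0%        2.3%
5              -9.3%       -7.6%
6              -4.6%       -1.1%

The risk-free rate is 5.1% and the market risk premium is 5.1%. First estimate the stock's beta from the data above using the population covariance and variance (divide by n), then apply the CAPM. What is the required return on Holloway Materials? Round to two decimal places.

10.81%

Mean R_i = (4.7 + 2.9 − 2.8 + 4.0 − 9.3 − 4.6) / 6 = -0.8500%
Mean R_m = (6.1 + 0.9 + 0.9 + 2.3 − 7.6 − 1.1) / 6 = 0.2500%
Σ(R_i − R̄_i)(R_m − R̄_m) = 114.9750  ⇒  Cov = 114.9750 / 6 = 19.1625
Σ(R_m − R̄_m)² = 102.7150  ⇒  Var(R_m) = 102.7150 / 6 = 17.1192
β = Cov / Var(R_m) = 19.1625 / 17.1192 = 1.1194
E(R) = R_f + β × MRP = 5.1% + 1.1194 × 5.1% = 10.81%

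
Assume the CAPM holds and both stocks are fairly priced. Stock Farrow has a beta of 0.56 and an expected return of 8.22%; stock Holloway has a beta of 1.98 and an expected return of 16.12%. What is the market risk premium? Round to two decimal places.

5.56%

Both satisfy E(R) = R_f + β·MRP, so the slope of the SML is
MRP = (16.12% − 8.22%) / (1.98 − 0.56) = 7.90% / 1.42 = 5.5634%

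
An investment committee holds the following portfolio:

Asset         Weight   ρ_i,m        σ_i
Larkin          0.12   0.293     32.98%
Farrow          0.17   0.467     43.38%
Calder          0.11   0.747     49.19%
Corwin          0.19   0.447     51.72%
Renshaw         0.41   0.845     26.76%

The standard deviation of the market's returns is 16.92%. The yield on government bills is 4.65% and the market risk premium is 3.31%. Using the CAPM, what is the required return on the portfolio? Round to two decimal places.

9.01%

β_Larkin = 0.293 × 32.98% / 16.92% = 0.5711
β_Farrow = 0.467 × 43.38% / 16.92% = 1.1973
β_Calder = 0.747 × 49.19% / 16.92% = 2.1717
β_Corwin = 0.447 × 51.72% / 16.92% = 1.3664
β_Renshaw = 0.845 × 26.76% / 16.92% = 1.3364
β_P = Σ w_i β_i = 0.12×0.5711 + 0.17×1.1973 + 0.11×2.1717 + 0.19×1.3664 + 0.41×1.3364 = 1.3185
E(R_P) = R_f + β_P × MRP = 4.65% + 1.3185 × 3.31% = 9.01%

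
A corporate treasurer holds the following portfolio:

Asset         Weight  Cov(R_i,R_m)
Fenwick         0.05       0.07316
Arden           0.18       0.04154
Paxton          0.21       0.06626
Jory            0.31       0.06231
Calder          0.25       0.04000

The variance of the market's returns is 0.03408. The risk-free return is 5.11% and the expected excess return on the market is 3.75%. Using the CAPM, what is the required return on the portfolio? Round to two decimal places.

β_Fenwick = 0.07316 / 0.03408 = 2.1467
β_Arden = 0.04154 / 0.03408 = 1.2189
β_Paxton = 0.06626 / 0.03408 = 1.9442
β_Jory = 0.06231 / 0.03408 = 1.8283
β_Calder = 0.04000 / 0.03408 = 1.1737
β_P = Σ w_i β_i = 0.05×2.1467 + 0.18×1.2189 + 0.21×1.9442 + 0.31×1.8283 + 0.25×1.1737 = 1.5952
E(R_P) = R_f + β_P × MRP = 5.11% + 1.5952 × 3.75% = 11.09%

11.09%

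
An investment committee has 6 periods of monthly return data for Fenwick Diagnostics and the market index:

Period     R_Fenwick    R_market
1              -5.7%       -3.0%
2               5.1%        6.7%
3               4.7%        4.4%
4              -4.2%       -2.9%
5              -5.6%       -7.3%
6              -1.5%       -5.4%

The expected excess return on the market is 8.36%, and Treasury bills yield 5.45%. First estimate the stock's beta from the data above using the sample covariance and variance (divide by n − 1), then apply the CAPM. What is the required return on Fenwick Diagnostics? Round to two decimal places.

12.16%

Mean R_i = (-5.7 + 5.1 + 4.7 − 4.2 − 5.6 − 1.5) / 6 = -1.2000%
Mean R_m = (-3.0 + 6.7 + 4.4 − 2.9 − 7.3 − 5.4) / 6 = -1.2500%
Σ(R_i − R̄_i)(R_m − R̄_m) = 124.1100  ⇒  Cov = 124.1100 / 5 = 24.8220
Σ(R_m − R̄_m)² = 154.7350  ⇒  Var(R_m) = 154.7350 / 5 = 30.9470
β = Cov / Var(R_m) = 24.8220 / 30.9470 = 0.8021
E(R) = R_f + β × MRP = 5.45% + 0.8021 × 8.36% = 12.16%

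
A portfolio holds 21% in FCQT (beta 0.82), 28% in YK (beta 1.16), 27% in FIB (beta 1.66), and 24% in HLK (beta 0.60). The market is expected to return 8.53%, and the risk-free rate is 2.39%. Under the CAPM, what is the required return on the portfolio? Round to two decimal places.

β_P = Σ w_i β_i = 0.21×0.82 + 0.28×1.16 + 0.27×1.66 + 0.24×0.60 = 1.0892
MRP = 8.53% − 2.39% = 6.14%
E(R_P) = R_f + β_P × MRP = 2.39% + 1.0892 × 6.14% = 9.08%

9.08%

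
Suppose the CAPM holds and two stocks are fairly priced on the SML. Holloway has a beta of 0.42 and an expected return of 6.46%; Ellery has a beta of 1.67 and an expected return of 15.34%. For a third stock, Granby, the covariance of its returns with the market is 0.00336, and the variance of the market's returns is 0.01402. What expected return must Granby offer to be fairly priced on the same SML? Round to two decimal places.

5.18%

MRP = (15.34% − 6.46%) / (1.67 − 0.42) = 7.1040%
R_f = 6.46% − 0.42 × 7.1040% = 3.4763%
β_Granby = Cov / Var(R_m) = 0.00336 / 0.01402 = 0.2397
E(R_Granby) = R_f + β × MRP = 3.4763% + 0.2397 × 7.1040% = 5.18%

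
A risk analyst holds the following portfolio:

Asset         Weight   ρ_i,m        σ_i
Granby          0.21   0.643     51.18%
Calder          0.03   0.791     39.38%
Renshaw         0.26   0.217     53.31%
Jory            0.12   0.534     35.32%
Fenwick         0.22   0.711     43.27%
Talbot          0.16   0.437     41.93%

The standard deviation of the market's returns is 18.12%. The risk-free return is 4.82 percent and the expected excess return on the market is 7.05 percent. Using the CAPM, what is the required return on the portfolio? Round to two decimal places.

13.70%

β_Granby = 0.643 × 51.18% / 18.12% = 1.8162
β_Calder = 0.791 × 39.38% / 18.12% = 1.7191
β_Renshaw = 0.217 × 53.31% / 18.12% = 0.6384
β_Jory = 0.534 × 35.32% / 18.12% = 1.0409
β_Fenwick = 0.711 × 43.27% / 18.12% = 1.6978
β_Talbot = 0.437 × 41.93% / 18.12% = 1.0112
β_P = Σ w_i β_i = 0.21×1.8162 + 0.03×1.7191 + 0.26×0.6384 + 0.12×1.0409 + 0.22×1.6978 + 0.16×1.0112 = 1.2592
E(R_P) = R_f + β_P × MRP = 4.82% + 1.2592 × 7.05% = 13.70%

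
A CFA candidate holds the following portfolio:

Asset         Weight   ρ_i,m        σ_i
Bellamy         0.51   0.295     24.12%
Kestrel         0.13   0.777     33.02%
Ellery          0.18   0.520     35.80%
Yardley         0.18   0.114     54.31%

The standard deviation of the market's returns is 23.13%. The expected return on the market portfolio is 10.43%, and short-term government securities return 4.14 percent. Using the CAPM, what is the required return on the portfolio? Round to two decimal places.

7.25%

β_Bellamy = 0.295 × 24.12% / 23.13% = 0.3076
β_Kestrel = 0.777 × 33.02% / 23.13% = 1.1092
β_Ellery = 0.520 × 35.80% / 23.13% = 0.8048
β_Yardley = 0.114 × 54.31% / 23.13% = 0.2677
β_P = Σ w_i β_i = 0.51×0.3076 + 0.13×1.1092 + 0.18×0.8048 + 0.18×0.2677 = 0.4941
MRP = 10.43% − 4.14% = 6.29%
E(R_P) = R_f + β_P × MRP = 4.14% + 0.4941 × 6.29% = 7.25%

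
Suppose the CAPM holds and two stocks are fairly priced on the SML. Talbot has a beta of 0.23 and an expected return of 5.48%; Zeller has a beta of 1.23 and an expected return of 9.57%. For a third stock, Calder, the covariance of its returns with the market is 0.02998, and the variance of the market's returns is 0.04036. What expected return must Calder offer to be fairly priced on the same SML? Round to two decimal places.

MRP = (9.57% − 5.48%) / (1.23 − 0.23) = 4.0900%
R_f = 5.48% − 0.23 × 4.0900% = 4.5393%
β_Calder = Cov / Var(R_m) = 0.02998 / 0.04036 = 0.7428
E(R_Calder) = R_f + β × MRP = 4.5393% + 0.7428 × 4.0900% = 7.58%

7.58%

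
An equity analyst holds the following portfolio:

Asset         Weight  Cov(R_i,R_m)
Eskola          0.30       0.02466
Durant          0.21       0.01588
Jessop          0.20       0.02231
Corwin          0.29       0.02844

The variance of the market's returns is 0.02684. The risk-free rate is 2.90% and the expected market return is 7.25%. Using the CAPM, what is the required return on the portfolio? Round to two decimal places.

6.70%

β_Eskola = 0.02466 / 0.02684 = 0.9188
β_Durant = 0.01588 / 0.02684 = 0.5917
β_Jessop = 0.02231 / 0.02684 = 0.8312
β_Corwin = 0.02844 / 0.02684 = 1.0596
β_P = Σ w_i β_i = 0.30×0.9188 + 0.21×0.5917 + 0.20×0.8312 + 0.29×1.0596 = 0.8734
MRP = 7.25% − 2.90% = 4.35%
E(R_P) = R_f + β_P × MRP = 2.90% + 0.8734 × 4.35% = 6.70%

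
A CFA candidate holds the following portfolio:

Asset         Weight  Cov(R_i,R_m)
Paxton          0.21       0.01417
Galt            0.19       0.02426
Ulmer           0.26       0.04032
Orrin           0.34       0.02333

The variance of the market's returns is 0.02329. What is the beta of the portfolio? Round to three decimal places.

β_Paxton = 0.01417 / 0.02329 = 0.6084
β_Galt = 0.02426 / 0.02329 = 1.0416
β_Ulmer = 0.04032 / 0.02329 = 1.7312
β_Orrin = 0.02333 / 0.02329 = 1.0017
β_P = Σ w_i β_i = 0.21×0.6084 + 0.19×1.0416 + 0.26×1.7312 + 0.34×1.0017 = 1.1164

1.116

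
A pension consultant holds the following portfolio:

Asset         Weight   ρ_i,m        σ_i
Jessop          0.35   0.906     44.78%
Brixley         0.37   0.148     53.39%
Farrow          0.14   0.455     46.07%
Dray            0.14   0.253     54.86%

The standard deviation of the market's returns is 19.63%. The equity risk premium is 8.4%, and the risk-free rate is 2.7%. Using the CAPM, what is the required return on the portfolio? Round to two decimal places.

β_Jessop = 0.906 × 44.78% / 19.63% = 2.0668
β_Brixley = 0.148 × 53.39% / 19.63% = 0.4025
β_Farrow = 0.455 × 46.07% / 19.63% = 1.0678
β_Dray = 0.253 × 54.86% / 19.63% = 0.7071
β_P = Σ w_i β_i = 0.35×2.0668 + 0.37×0.4025 + 0.14×1.0678 + 0.14×0.7071 = 1.1208
E(R_P) = R_f + β_P × MRP = 2.7% + 1.1208 × 8.4% = 12.11%

12.11%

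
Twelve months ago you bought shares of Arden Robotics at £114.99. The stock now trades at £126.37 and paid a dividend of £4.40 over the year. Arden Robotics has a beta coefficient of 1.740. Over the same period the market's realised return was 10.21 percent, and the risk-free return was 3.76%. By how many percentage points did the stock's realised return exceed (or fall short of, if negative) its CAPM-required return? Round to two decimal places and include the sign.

-1.26%

Realised HPR = (P1 + D1 − P0) / P0 = (126.37 + 4.40 − 114.99) / 114.99 = 15.78 / 114.99 = 13.7229%
MRP = 10.21% − 3.76% = 6.45%
CAPM required = R_f + β·MRP = 3.76% + 1.740 × 6.45% = 14.98300%
α = realised − required = 13.7229% − 14.98300% = -1.26%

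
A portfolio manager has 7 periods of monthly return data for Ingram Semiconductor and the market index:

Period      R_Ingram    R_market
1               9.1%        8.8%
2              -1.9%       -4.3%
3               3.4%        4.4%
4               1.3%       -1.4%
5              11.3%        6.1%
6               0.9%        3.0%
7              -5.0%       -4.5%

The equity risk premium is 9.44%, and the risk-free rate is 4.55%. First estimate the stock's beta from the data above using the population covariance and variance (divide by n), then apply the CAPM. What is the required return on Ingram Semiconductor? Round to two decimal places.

Mean R_i = (9.1 − 1.9 + 3.4 + 1.3 + 11.3 + 0.9 − 5.0) / 7 = 2.7286%
Mean R_m = (8.8 − 4.3 + 4.4 − 1.4 + 6.1 + 3.0 − 4.5) / 7 = 1.7286%
Σ(R_i − R̄_i)(R_m − R̄_m) = 162.5043  ⇒  Cov = 162.5043 / 7 = 23.2149
Σ(R_m − R̄_m)² = 162.7943  ⇒  Var(R_m) = 162.7943 / 7 = 23.2563
β = Cov / Var(R_m) = 23.2149 / 23.2563 = 0.9982
E(R) = R_f + β × MRP = 4.55% + 0.9982 × 9.44% = 13.97%

13.97%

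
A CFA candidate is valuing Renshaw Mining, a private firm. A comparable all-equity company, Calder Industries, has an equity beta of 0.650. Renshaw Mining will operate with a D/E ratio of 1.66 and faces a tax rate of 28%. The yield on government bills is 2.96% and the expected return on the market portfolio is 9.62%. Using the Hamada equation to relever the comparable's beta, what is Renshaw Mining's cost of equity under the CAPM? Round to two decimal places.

β_L = β_U × [1 + (1 − t)(D/E)] = 0.650 × [1 + (1 − 0.28) × 1.66]
    = 0.650 × [1 + 0.72 × 1.66] = 0.650 × 2.1952 = 1.4269
MRP = 9.62% − 2.96% = 6.66%
E(R) = R_f + β_L × MRP = 2.96% + 1.4269 × 6.66% = 12.46%

12.46%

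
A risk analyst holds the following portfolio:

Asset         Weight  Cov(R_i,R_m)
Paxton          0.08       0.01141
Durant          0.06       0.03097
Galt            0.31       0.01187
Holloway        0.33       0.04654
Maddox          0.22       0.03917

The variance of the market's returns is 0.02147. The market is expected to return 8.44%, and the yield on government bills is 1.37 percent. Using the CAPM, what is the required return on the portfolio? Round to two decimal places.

β_Paxton = 0.01141 / 0.02147 = 0.5314
β_Durant = 0.03097 / 0.02147 = 1.4425
β_Galt = 0.01187 / 0.02147 = 0.5529
β_Holloway = 0.04654 / 0.02147 = 2.1677
β_Maddox = 0.03917 / 0.02147 = 1.8244
β_P = Σ w_i β_i = 0.08×0.5314 + 0.06×1.4425 + 0.31×0.5529 + 0.33×2.1677 + 0.22×1.8244 = 1.4172
MRP = 8.44% − 1.37% = 7.07%
E(R_P) = R_f + β_P × MRP = 1.37% + 1.4172 × 7.07% = 11.39%

11.39%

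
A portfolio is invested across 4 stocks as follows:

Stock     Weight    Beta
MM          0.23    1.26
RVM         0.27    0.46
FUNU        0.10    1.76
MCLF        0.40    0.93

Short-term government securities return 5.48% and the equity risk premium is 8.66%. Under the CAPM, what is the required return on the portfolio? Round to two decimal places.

β_P = Σ w_i β_i = 0.23×1.26 + 0.27×0.46 + 0.10×1.76 + 0.40×0.93 = 0.9620
E(R_P) = R_f + β_P × MRP = 5.48% + 0.9620 × 8.66% = 13.81%

13.81%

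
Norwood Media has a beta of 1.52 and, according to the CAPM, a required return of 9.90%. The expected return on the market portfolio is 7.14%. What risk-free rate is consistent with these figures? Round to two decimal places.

E(R) = R_f + β(E(R_m) − R_f) = R_f(1 − β) + β·E(R_m)
9.90% = R_f × (1 − 1.52) + 1.52 × 7.14%
9.90% = R_f × -0.52 + 10.8528%
R_f = (9.90% − 10.8528%) / -0.52 = 1.83%

1.83%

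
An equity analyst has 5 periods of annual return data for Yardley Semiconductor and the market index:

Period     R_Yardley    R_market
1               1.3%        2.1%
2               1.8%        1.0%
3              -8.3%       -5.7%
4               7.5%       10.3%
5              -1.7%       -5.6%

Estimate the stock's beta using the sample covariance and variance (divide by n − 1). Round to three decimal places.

0.793

Mean R_i = (1.3 + 1.8 − 8.3 + 7.5 − 1.7) / 5 = 0.1200%
Mean R_m = (2.1 + 1.0 − 5.7 + 10.3 − 5.6) / 5 = 0.4200%
Σ(R_i − R̄_i)(R_m − R̄_m) = 138.3580  ⇒  Cov = 138.3580 / 4 = 34.5895
Σ(R_m − R̄_m)² = 174.4680  ⇒  Var(R_m) = 174.4680 / 4 = 43.6170
β = Cov / Var(R_m) = 34.5895 / 43.6170 = 0.7930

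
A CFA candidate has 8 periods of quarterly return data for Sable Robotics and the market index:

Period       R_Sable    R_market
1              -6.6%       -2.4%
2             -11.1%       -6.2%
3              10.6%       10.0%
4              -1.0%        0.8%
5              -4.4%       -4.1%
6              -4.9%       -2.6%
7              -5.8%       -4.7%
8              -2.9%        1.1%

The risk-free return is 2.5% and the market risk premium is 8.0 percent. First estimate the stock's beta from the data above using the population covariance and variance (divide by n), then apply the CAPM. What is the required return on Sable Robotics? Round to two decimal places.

Mean R_i = (-6.6 − 11.1 + 10.6 − 1.0 − 4.4 − 4.9 − 5.8 − 2.9) / 8 = -3.2625%
Mean R_m = (-2.4 − 6.2 + 10.0 + 0.8 − 4.1 − 2.6 − 4.7 + 1.1) / 8 = -1.0125%
Σ(R_i − R̄_i)(R_m − R̄_m) = 218.2838  ⇒  Cov = 218.2838 / 8 = 27.2855
Σ(R_m − R̄_m)² = 183.5088  ⇒  Var(R_m) = 183.5088 / 8 = 22.9386
β = Cov / Var(R_m) = 27.2855 / 22.9386 = 1.1895
E(R) = R_f + β × MRP = 2.5% + 1.1895 × 8.0% = 12.02%

12.02%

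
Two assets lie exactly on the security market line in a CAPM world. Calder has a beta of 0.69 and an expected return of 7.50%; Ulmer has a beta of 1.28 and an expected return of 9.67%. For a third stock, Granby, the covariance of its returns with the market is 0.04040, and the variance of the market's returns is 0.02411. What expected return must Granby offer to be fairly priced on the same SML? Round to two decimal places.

MRP = (9.67% − 7.50%) / (1.28 − 0.69) = 3.6780%
R_f = 7.50% − 0.69 × 3.6780% = 4.9622%
β_Granby = Cov / Var(R_m) = 0.04040 / 0.02411 = 1.6757
E(R_Granby) = R_f + β × MRP = 4.9622% + 1.6757 × 3.6780% = 11.13%

11.13%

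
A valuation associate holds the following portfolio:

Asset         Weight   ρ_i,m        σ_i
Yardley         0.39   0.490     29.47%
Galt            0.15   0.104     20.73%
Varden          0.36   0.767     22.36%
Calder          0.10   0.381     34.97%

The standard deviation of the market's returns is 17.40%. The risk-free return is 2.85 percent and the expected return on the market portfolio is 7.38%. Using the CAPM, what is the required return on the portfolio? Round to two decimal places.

6.35%

β_Yardley = 0.490 × 29.47% / 17.40% = 0.8299
β_Galt = 0.104 × 20.73% / 17.40% = 0.1239
β_Varden = 0.767 × 22.36% / 17.40% = 0.9856
β_Calder = 0.381 × 34.97% / 17.40% = 0.7657
β_P = Σ w_i β_i = 0.39×0.8299 + 0.15×0.1239 + 0.36×0.9856 + 0.10×0.7657 = 0.7736
MRP = 7.38% − 2.85% = 4.53%
E(R_P) = R_f + β_P × MRP = 2.85% + 0.7736 × 4.53% = 6.35%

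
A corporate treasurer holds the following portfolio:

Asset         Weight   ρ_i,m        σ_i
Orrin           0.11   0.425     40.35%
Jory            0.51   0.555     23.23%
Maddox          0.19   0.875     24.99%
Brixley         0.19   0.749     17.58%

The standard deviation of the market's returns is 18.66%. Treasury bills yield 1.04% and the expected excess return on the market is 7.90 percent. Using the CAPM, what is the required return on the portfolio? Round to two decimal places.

β_Orrin = 0.425 × 40.35% / 18.66% = 0.9190
β_Jory = 0.555 × 23.23% / 18.66% = 0.6909
β_Maddox = 0.875 × 24.99% / 18.66% = 1.1718
β_Brixley = 0.749 × 17.58% / 18.66% = 0.7056
β_P = Σ w_i β_i = 0.11×0.9190 + 0.51×0.6909 + 0.19×1.1718 + 0.19×0.7056 = 0.8102
E(R_P) = R_f + β_P × MRP = 1.04% + 0.8102 × 7.90% = 7.44%

7.44%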